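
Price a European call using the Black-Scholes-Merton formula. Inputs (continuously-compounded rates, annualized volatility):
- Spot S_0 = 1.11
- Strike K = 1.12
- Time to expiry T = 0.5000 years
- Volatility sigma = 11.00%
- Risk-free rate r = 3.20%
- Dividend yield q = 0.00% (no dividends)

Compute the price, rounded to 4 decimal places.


Answer: Price = 0.0383

Derivation:
d1 = (ln(S/K) + (r - q + 0.5*sigma^2) * T) / (sigma * sqrt(T)) = 0.12928908
d2 = d1 - sigma * sqrt(T) = 0.05150733
exp(-rT) = 0.98412732; exp(-qT) = 1.00000000
C = S_0 * exp(-qT) * N(d1) - K * exp(-rT) * N(d2)
N(d1) = 0.55143554; N(d2) = 0.52053937
C = 1.1100 * 1.00000000 * 0.55143554 - 1.1200 * 0.98412732 * 0.52053937 = 0.0383


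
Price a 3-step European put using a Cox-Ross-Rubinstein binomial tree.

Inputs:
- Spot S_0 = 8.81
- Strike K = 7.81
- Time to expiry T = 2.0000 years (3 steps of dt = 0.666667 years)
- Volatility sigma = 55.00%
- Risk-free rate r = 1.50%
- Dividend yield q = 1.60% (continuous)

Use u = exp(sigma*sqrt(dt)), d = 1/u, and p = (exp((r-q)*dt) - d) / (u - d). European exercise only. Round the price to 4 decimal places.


Answer: Price = V(0,0) = 2.1475

Derivation:
dt = T/N = 0.666667
u = exp(sigma*sqrt(dt)) = 1.566859; d = 1/u = 0.638219
p = (exp((r-q)*dt) - d) / (u - d) = 0.388864
Discount per step: exp(-r*dt) = 0.990050
Stock lattice S(k, i) with i counting down-moves:
  k=0: S(0,0) = 8.8100
  k=1: S(1,0) = 13.8040; S(1,1) = 5.6227
  k=2: S(2,0) = 21.6290; S(2,1) = 8.8100; S(2,2) = 3.5885
  k=3: S(3,0) = 33.8896; S(3,1) = 13.8040; S(3,2) = 5.6227; S(3,3) = 2.2903
Terminal payoffs V(N, i) = max(K - S_T, 0):
  V(3,0) = 0.000000; V(3,1) = 0.000000; V(3,2) = 2.187287; V(3,3) = 5.519734
Backward induction: V(k, i) = exp(-r*dt) * [p * V(k+1, i) + (1-p) * V(k+1, i+1)].
  V(2,0) = exp(-r*dt) * [p*0.000000 + (1-p)*0.000000] = 0.000000
  V(2,1) = exp(-r*dt) * [p*0.000000 + (1-p)*2.187287] = 1.323430
  V(2,2) = exp(-r*dt) * [p*2.187287 + (1-p)*5.519734] = 4.181839
  V(1,0) = exp(-r*dt) * [p*0.000000 + (1-p)*1.323430] = 0.800749
  V(1,1) = exp(-r*dt) * [p*1.323430 + (1-p)*4.181839] = 3.039758
  V(0,0) = exp(-r*dt) * [p*0.800749 + (1-p)*3.039758] = 2.147506


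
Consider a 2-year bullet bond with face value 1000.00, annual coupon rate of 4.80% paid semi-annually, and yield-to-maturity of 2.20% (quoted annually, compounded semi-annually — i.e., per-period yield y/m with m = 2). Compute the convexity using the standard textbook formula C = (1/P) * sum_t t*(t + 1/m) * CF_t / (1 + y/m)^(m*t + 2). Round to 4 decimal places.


Answer: Convexity = 4.6725

Derivation:
Coupon per period c = face * coupon_rate / m = 24.000000
Periods per year m = 2; per-period yield y/m = 0.011000
Number of cashflows N = 4
Cashflows (t years, CF_t, discount factor 1/(1+y/m)^(m*t), PV):
  t = 0.5000: CF_t = 24.000000, DF = 0.989120, PV = 23.738872
  t = 1.0000: CF_t = 24.000000, DF = 0.978358, PV = 23.480586
  t = 1.5000: CF_t = 24.000000, DF = 0.967713, PV = 23.225110
  t = 2.0000: CF_t = 1024.000000, DF = 0.957184, PV = 980.156297
Price P = sum_t PV_t = 1050.600865
Convexity numerator sum_t t*(t + 1/m) * CF_t / (1+y/m)^(m*t + 2):
  t = 0.5000: term = 11.612555
  t = 1.0000: term = 34.458620
  t = 1.5000: term = 68.167398
  t = 2.0000: term = 4794.717537
Convexity = (1/P) * sum = 4908.956110 / 1050.600865 = 4.672522


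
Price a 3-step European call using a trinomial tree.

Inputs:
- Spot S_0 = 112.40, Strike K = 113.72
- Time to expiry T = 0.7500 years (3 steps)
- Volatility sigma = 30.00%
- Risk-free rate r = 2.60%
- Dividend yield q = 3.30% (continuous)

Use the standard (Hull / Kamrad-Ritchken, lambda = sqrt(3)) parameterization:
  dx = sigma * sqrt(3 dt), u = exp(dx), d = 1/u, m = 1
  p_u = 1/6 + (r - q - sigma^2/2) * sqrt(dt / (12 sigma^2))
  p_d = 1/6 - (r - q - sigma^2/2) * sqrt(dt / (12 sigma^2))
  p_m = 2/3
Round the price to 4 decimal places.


Answer: Price = V(0,0) = 9.6224

Derivation:
dt = T/N = 0.250000; dx = sigma*sqrt(3*dt) = 0.259808
u = exp(dx) = 1.296681; d = 1/u = 0.771200
p_u = 0.141648, p_m = 0.666667, p_d = 0.191685
Discount per step: exp(-r*dt) = 0.993521
Stock lattice S(k, j) with j the centered position index:
  k=0: S(0,+0) = 112.4000
  k=1: S(1,-1) = 86.6829; S(1,+0) = 112.4000; S(1,+1) = 145.7469
  k=2: S(2,-2) = 66.8498; S(2,-1) = 86.6829; S(2,+0) = 112.4000; S(2,+1) = 145.7469; S(2,+2) = 188.9872
  k=3: S(3,-3) = 51.5546; S(3,-2) = 66.8498; S(3,-1) = 86.6829; S(3,+0) = 112.4000; S(3,+1) = 145.7469; S(3,+2) = 188.9872; S(3,+3) = 245.0560
Terminal payoffs V(N, j) = max(S_T - K, 0):
  V(3,-3) = 0.000000; V(3,-2) = 0.000000; V(3,-1) = 0.000000; V(3,+0) = 0.000000; V(3,+1) = 32.026900; V(3,+2) = 75.267180; V(3,+3) = 131.336011
Backward induction: V(k, j) = exp(-r*dt) * [p_u * V(k+1, j+1) + p_m * V(k+1, j) + p_d * V(k+1, j-1)]
  V(2,-2) = exp(-r*dt) * [p_u*0.000000 + p_m*0.000000 + p_d*0.000000] = 0.000000
  V(2,-1) = exp(-r*dt) * [p_u*0.000000 + p_m*0.000000 + p_d*0.000000] = 0.000000
  V(2,+0) = exp(-r*dt) * [p_u*32.026900 + p_m*0.000000 + p_d*0.000000] = 4.507159
  V(2,+1) = exp(-r*dt) * [p_u*75.267180 + p_m*32.026900 + p_d*0.000000] = 31.805316
  V(2,+2) = exp(-r*dt) * [p_u*131.336011 + p_m*75.267180 + p_d*32.026900] = 74.435300
  V(1,-1) = exp(-r*dt) * [p_u*4.507159 + p_m*0.000000 + p_d*0.000000] = 0.634294
  V(1,+0) = exp(-r*dt) * [p_u*31.805316 + p_m*4.507159 + p_d*0.000000] = 7.461281
  V(1,+1) = exp(-r*dt) * [p_u*74.435300 + p_m*31.805316 + p_d*4.507159] = 32.399838
  V(0,+0) = exp(-r*dt) * [p_u*32.399838 + p_m*7.461281 + p_d*0.634294] = 9.622400


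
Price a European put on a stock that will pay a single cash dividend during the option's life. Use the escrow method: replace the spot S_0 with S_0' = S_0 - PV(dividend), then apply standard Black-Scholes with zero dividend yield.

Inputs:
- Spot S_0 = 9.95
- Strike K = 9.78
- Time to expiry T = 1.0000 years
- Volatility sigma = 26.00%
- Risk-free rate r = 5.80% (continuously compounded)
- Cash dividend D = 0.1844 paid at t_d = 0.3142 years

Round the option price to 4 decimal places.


PV(D) = D * exp(-r * t_d) = 0.1844 * 0.98194145 = 0.18107000
S_0' = S_0 - PV(D) = 9.9500 - 0.18107000 = 9.76893000
d1 = (ln(S_0'/K) + (r + sigma^2/2)*T) / (sigma*sqrt(T)) = 0.34872099
d2 = d1 - sigma*sqrt(T) = 0.08872099
exp(-rT) = 0.94364995
N(-d1) = 0.36364939; N(-d2) = 0.46465183
P = K * exp(-rT) * N(-d2) - S_0' * N(-d1) = 9.7800 * 0.94364995 * 0.46465183 - 9.76893000 * 0.36364939 = 0.7358

Answer: Price = 0.7358


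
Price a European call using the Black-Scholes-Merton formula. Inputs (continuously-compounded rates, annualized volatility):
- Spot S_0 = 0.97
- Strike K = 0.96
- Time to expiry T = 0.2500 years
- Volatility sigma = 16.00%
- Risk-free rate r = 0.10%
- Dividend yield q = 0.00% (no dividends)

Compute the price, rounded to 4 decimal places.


Answer: Price = 0.0362

Derivation:
d1 = (ln(S/K) + (r - q + 0.5*sigma^2) * T) / (sigma * sqrt(T)) = 0.17265984
d2 = d1 - sigma * sqrt(T) = 0.09265984
exp(-rT) = 0.99975003; exp(-qT) = 1.00000000
C = S_0 * exp(-qT) * N(d1) - K * exp(-rT) * N(d2)
N(d1) = 0.56854059; N(d2) = 0.53691310
C = 0.9700 * 1.00000000 * 0.56854059 - 0.9600 * 0.99975003 * 0.53691310 = 0.0362


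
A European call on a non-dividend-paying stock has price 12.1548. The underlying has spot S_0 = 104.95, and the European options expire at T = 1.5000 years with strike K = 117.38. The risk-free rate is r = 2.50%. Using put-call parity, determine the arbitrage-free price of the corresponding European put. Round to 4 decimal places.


Put-call parity: C - P = S_0 * exp(-qT) - K * exp(-rT).
S_0 * exp(-qT) = 104.9500 * 1.00000000 = 104.95000000
K * exp(-rT) = 117.3800 * 0.96319442 = 113.05976075
P = C - S*exp(-qT) + K*exp(-rT)
P = 12.1548 - 104.95000000 + 113.05976075 = 20.2646

Answer: Put price = 20.2646


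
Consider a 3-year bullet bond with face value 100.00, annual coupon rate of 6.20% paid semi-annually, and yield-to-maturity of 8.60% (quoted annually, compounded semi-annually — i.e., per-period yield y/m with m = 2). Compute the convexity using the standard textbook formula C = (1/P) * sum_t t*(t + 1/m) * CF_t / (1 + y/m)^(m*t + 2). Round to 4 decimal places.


Coupon per period c = face * coupon_rate / m = 3.100000
Periods per year m = 2; per-period yield y/m = 0.043000
Number of cashflows N = 6
Cashflows (t years, CF_t, discount factor 1/(1+y/m)^(m*t), PV):
  t = 0.5000: CF_t = 3.100000, DF = 0.958773, PV = 2.972196
  t = 1.0000: CF_t = 3.100000, DF = 0.919245, PV = 2.849660
  t = 1.5000: CF_t = 3.100000, DF = 0.881347, PV = 2.732177
  t = 2.0000: CF_t = 3.100000, DF = 0.845012, PV = 2.619537
  t = 2.5000: CF_t = 3.100000, DF = 0.810174, PV = 2.511540
  t = 3.0000: CF_t = 103.100000, DF = 0.776773, PV = 80.085301
Price P = sum_t PV_t = 93.770411
Convexity numerator sum_t t*(t + 1/m) * CF_t / (1+y/m)^(m*t + 2):
  t = 0.5000: term = 1.366088
  t = 1.0000: term = 3.929305
  t = 1.5000: term = 7.534621
  t = 2.0000: term = 12.039982
  t = 2.5000: term = 17.315411
  t = 3.0000: term = 772.989326
Convexity = (1/P) * sum = 815.174733 / 93.770411 = 8.693304

Answer: Convexity = 8.6933


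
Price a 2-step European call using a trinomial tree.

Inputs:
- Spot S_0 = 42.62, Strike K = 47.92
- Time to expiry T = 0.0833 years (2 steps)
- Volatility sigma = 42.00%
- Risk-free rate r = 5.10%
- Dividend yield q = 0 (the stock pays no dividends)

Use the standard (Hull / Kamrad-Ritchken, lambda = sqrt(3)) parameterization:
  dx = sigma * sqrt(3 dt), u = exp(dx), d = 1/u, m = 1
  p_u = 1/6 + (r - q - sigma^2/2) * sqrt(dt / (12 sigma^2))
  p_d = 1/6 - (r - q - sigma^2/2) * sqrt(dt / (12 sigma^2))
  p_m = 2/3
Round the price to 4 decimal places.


Answer: Price = V(0,0) = 0.5710

Derivation:
dt = T/N = 0.041650; dx = sigma*sqrt(3*dt) = 0.148463
u = exp(dx) = 1.160050; d = 1/u = 0.862032
p_u = 0.161449, p_m = 0.666667, p_d = 0.171885
Discount per step: exp(-r*dt) = 0.997878
Stock lattice S(k, j) with j the centered position index:
  k=0: S(0,+0) = 42.6200
  k=1: S(1,-1) = 36.7398; S(1,+0) = 42.6200; S(1,+1) = 49.4413
  k=2: S(2,-2) = 31.6709; S(2,-1) = 36.7398; S(2,+0) = 42.6200; S(2,+1) = 49.4413; S(2,+2) = 57.3544
Terminal payoffs V(N, j) = max(S_T - K, 0):
  V(2,-2) = 0.000000; V(2,-1) = 0.000000; V(2,+0) = 0.000000; V(2,+1) = 1.521312; V(2,+2) = 9.434372
Backward induction: V(k, j) = exp(-r*dt) * [p_u * V(k+1, j+1) + p_m * V(k+1, j) + p_d * V(k+1, j-1)]
  V(1,-1) = exp(-r*dt) * [p_u*0.000000 + p_m*0.000000 + p_d*0.000000] = 0.000000
  V(1,+0) = exp(-r*dt) * [p_u*1.521312 + p_m*0.000000 + p_d*0.000000] = 0.245093
  V(1,+1) = exp(-r*dt) * [p_u*9.434372 + p_m*1.521312 + p_d*0.000000] = 2.531990
  V(0,+0) = exp(-r*dt) * [p_u*2.531990 + p_m*0.245093 + p_d*0.000000] = 0.570967


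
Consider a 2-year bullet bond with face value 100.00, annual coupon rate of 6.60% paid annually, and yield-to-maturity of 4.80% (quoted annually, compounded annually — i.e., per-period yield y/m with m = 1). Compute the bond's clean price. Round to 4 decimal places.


Coupon per period c = face * coupon_rate / m = 6.600000
Periods per year m = 1; per-period yield y/m = 0.048000
Number of cashflows N = 2
Cashflows (t years, CF_t, discount factor 1/(1+y/m)^(m*t), PV):
  t = 1.0000: CF_t = 6.600000, DF = 0.954198, PV = 6.297710
  t = 2.0000: CF_t = 106.600000, DF = 0.910495, PV = 97.058738
Price P = sum_t PV_t = 103.356448

Answer: Price = 103.3564


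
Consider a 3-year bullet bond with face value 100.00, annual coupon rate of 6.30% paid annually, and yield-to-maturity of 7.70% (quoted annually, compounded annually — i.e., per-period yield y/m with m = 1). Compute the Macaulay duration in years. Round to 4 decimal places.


Coupon per period c = face * coupon_rate / m = 6.300000
Periods per year m = 1; per-period yield y/m = 0.077000
Number of cashflows N = 3
Cashflows (t years, CF_t, discount factor 1/(1+y/m)^(m*t), PV):
  t = 1.0000: CF_t = 6.300000, DF = 0.928505, PV = 5.849582
  t = 2.0000: CF_t = 6.300000, DF = 0.862122, PV = 5.431367
  t = 3.0000: CF_t = 106.300000, DF = 0.800484, PV = 85.091495
Price P = sum_t PV_t = 96.372444
Macaulay numerator sum_t t * PV_t:
  t * PV_t at t = 1.0000: 5.849582
  t * PV_t at t = 2.0000: 10.862734
  t * PV_t at t = 3.0000: 255.274485
Macaulay duration D = (sum_t t * PV_t) / P = 271.986801 / 96.372444 = 2.822247

Answer: Macaulay duration = 2.8222 years


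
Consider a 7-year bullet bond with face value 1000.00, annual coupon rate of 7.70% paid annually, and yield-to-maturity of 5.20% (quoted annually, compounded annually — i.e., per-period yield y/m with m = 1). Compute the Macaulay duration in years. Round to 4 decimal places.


Answer: Macaulay duration = 5.7614 years

Derivation:
Coupon per period c = face * coupon_rate / m = 77.000000
Periods per year m = 1; per-period yield y/m = 0.052000
Number of cashflows N = 7
Cashflows (t years, CF_t, discount factor 1/(1+y/m)^(m*t), PV):
  t = 1.0000: CF_t = 77.000000, DF = 0.950570, PV = 73.193916
  t = 2.0000: CF_t = 77.000000, DF = 0.903584, PV = 69.575966
  t = 3.0000: CF_t = 77.000000, DF = 0.858920, PV = 66.136850
  t = 4.0000: CF_t = 77.000000, DF = 0.816464, PV = 62.867728
  t = 5.0000: CF_t = 77.000000, DF = 0.776106, PV = 59.760198
  t = 6.0000: CF_t = 77.000000, DF = 0.737744, PV = 56.806272
  t = 7.0000: CF_t = 1077.000000, DF = 0.701277, PV = 755.275722
Price P = sum_t PV_t = 1143.616652
Macaulay numerator sum_t t * PV_t:
  t * PV_t at t = 1.0000: 73.193916
  t * PV_t at t = 2.0000: 139.151932
  t * PV_t at t = 3.0000: 198.410550
  t * PV_t at t = 4.0000: 251.470912
  t * PV_t at t = 5.0000: 298.800989
  t * PV_t at t = 6.0000: 340.837630
  t * PV_t at t = 7.0000: 5286.930052
Macaulay duration D = (sum_t t * PV_t) / P = 6588.795982 / 1143.616652 = 5.761368


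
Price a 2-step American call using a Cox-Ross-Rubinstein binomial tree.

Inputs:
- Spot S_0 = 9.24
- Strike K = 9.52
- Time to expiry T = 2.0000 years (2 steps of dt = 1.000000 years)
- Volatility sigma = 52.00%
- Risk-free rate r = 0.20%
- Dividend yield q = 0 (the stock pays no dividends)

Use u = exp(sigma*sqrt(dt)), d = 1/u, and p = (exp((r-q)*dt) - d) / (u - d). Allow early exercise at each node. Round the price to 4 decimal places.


dt = T/N = 1.000000
u = exp(sigma*sqrt(dt)) = 1.682028; d = 1/u = 0.594521
p = (exp((r-q)*dt) - d) / (u - d) = 0.374693
Discount per step: exp(-r*dt) = 0.998002
Stock lattice S(k, i) with i counting down-moves:
  k=0: S(0,0) = 9.2400
  k=1: S(1,0) = 15.5419; S(1,1) = 5.4934
  k=2: S(2,0) = 26.1420; S(2,1) = 9.2400; S(2,2) = 3.2659
Terminal payoffs V(N, i) = max(S_T - K, 0):
  V(2,0) = 16.621965; V(2,1) = 0.000000; V(2,2) = 0.000000
Backward induction: V(k, i) = exp(-r*dt) * [p * V(k+1, i) + (1-p) * V(k+1, i+1)]; then take max(V_cont, immediate exercise) for American.
  V(1,0) = exp(-r*dt) * [p*16.621965 + (1-p)*0.000000] = 6.215693; exercise = 6.021935; V(1,0) = max -> 6.215693
  V(1,1) = exp(-r*dt) * [p*0.000000 + (1-p)*0.000000] = 0.000000; exercise = 0.000000; V(1,1) = max -> 0.000000
  V(0,0) = exp(-r*dt) * [p*6.215693 + (1-p)*0.000000] = 2.324324; exercise = 0.000000; V(0,0) = max -> 2.324324

Answer: Price = V(0,0) = 2.3243


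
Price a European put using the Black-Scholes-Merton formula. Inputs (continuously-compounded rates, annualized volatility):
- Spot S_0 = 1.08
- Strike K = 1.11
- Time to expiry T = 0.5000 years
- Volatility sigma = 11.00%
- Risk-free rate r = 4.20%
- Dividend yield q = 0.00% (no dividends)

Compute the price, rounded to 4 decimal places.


Answer: Price = 0.0372

Derivation:
d1 = (ln(S/K) + (r - q + 0.5*sigma^2) * T) / (sigma * sqrt(T)) = -0.04337746
d2 = d1 - sigma * sqrt(T) = -0.12115920
exp(-rT) = 0.97921896; exp(-qT) = 1.00000000
P = K * exp(-rT) * N(-d2) - S_0 * exp(-qT) * N(-d1)
N(-d1) = 0.51729968; N(-d2) = 0.54821753
P = 1.1100 * 0.97921896 * 0.54821753 - 1.0800 * 1.00000000 * 0.51729968 = 0.0372


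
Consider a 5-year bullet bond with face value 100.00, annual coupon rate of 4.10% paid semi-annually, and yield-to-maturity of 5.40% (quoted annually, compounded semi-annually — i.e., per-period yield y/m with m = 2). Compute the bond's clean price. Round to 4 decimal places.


Answer: Price = 94.3695

Derivation:
Coupon per period c = face * coupon_rate / m = 2.050000
Periods per year m = 2; per-period yield y/m = 0.027000
Number of cashflows N = 10
Cashflows (t years, CF_t, discount factor 1/(1+y/m)^(m*t), PV):
  t = 0.5000: CF_t = 2.050000, DF = 0.973710, PV = 1.996105
  t = 1.0000: CF_t = 2.050000, DF = 0.948111, PV = 1.943627
  t = 1.5000: CF_t = 2.050000, DF = 0.923185, PV = 1.892529
  t = 2.0000: CF_t = 2.050000, DF = 0.898914, PV = 1.842774
  t = 2.5000: CF_t = 2.050000, DF = 0.875282, PV = 1.794327
  t = 3.0000: CF_t = 2.050000, DF = 0.852270, PV = 1.747154
  t = 3.5000: CF_t = 2.050000, DF = 0.829864, PV = 1.701221
  t = 4.0000: CF_t = 2.050000, DF = 0.808047, PV = 1.656496
  t = 4.5000: CF_t = 2.050000, DF = 0.786803, PV = 1.612946
  t = 5.0000: CF_t = 102.050000, DF = 0.766118, PV = 78.182323
Price P = sum_t PV_t = 94.369503


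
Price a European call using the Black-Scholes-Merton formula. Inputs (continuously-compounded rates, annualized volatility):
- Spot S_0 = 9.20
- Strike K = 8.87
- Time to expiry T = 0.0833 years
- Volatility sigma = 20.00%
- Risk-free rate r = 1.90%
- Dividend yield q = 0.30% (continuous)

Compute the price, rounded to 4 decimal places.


Answer: Price = 0.4219

Derivation:
d1 = (ln(S/K) + (r - q + 0.5*sigma^2) * T) / (sigma * sqrt(T)) = 0.68477314
d2 = d1 - sigma * sqrt(T) = 0.62704966
exp(-rT) = 0.99841855; exp(-qT) = 0.99975013
C = S_0 * exp(-qT) * N(d1) - K * exp(-rT) * N(d2)
N(d1) = 0.75325646; N(d2) = 0.73468666
C = 9.2000 * 0.99975013 * 0.75325646 - 8.8700 * 0.99841855 * 0.73468666 = 0.4219


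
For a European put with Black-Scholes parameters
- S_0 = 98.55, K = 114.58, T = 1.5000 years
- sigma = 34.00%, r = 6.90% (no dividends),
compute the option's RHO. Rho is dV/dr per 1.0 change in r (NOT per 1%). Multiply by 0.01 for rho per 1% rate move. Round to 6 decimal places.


d1 = 0.0948355126; d2 = -0.3215777437
phi(d1) = 0.3971523096; exp(-qT) = 1.0000000000; exp(-rT) = 0.9016760227
N(-d2) = 0.6261136965
Rho = -K*T*exp(-rT)*N(-d2) = -114.5800 * 1.5000 * 0.9016760227 * 0.6261136965 = -97.029502

Answer: Rho = -97.029502


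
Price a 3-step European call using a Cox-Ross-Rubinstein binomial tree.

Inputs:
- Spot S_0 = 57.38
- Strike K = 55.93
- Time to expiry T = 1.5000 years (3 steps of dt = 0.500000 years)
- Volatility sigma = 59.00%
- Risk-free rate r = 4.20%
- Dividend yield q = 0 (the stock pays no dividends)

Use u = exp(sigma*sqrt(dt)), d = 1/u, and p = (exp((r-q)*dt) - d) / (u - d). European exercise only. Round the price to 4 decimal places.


Answer: Price = V(0,0) = 19.2311

Derivation:
dt = T/N = 0.500000
u = exp(sigma*sqrt(dt)) = 1.517695; d = 1/u = 0.658894
p = (exp((r-q)*dt) - d) / (u - d) = 0.421900
Discount per step: exp(-r*dt) = 0.979219
Stock lattice S(k, i) with i counting down-moves:
  k=0: S(0,0) = 57.3800
  k=1: S(1,0) = 87.0854; S(1,1) = 37.8073
  k=2: S(2,0) = 132.1691; S(2,1) = 57.3800; S(2,2) = 24.9110
  k=3: S(3,0) = 200.5924; S(3,1) = 87.0854; S(3,2) = 37.8073; S(3,3) = 16.4137
Terminal payoffs V(N, i) = max(S_T - K, 0):
  V(3,0) = 144.662365; V(3,1) = 31.155362; V(3,2) = 0.000000; V(3,3) = 0.000000
Backward induction: V(k, i) = exp(-r*dt) * [p * V(k+1, i) + (1-p) * V(k+1, i+1)].
  V(2,0) = exp(-r*dt) * [p*144.662365 + (1-p)*31.155362] = 77.401337
  V(2,1) = exp(-r*dt) * [p*31.155362 + (1-p)*0.000000] = 12.871288
  V(2,2) = exp(-r*dt) * [p*0.000000 + (1-p)*0.000000] = 0.000000
  V(1,0) = exp(-r*dt) * [p*77.401337 + (1-p)*12.871288] = 39.263261
  V(1,1) = exp(-r*dt) * [p*12.871288 + (1-p)*0.000000] = 5.317546
  V(0,0) = exp(-r*dt) * [p*39.263261 + (1-p)*5.317546] = 19.231115


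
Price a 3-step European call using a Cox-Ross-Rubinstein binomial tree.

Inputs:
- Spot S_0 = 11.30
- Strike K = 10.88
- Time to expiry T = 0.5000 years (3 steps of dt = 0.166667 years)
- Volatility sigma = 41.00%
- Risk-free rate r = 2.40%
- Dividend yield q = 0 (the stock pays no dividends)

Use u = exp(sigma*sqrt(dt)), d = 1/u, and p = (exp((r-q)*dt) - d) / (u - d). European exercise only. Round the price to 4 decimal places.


Answer: Price = V(0,0) = 1.6607

Derivation:
dt = T/N = 0.166667
u = exp(sigma*sqrt(dt)) = 1.182206; d = 1/u = 0.845877
p = (exp((r-q)*dt) - d) / (u - d) = 0.470169
Discount per step: exp(-r*dt) = 0.996008
Stock lattice S(k, i) with i counting down-moves:
  k=0: S(0,0) = 11.3000
  k=1: S(1,0) = 13.3589; S(1,1) = 9.5584
  k=2: S(2,0) = 15.7930; S(2,1) = 11.3000; S(2,2) = 8.0852
  k=3: S(3,0) = 18.6706; S(3,1) = 13.3589; S(3,2) = 9.5584; S(3,3) = 6.8391
Terminal payoffs V(N, i) = max(S_T - K, 0):
  V(3,0) = 7.790563; V(3,1) = 2.478923; V(3,2) = 0.000000; V(3,3) = 0.000000
Backward induction: V(k, i) = exp(-r*dt) * [p * V(k+1, i) + (1-p) * V(k+1, i+1)].
  V(2,0) = exp(-r*dt) * [p*7.790563 + (1-p)*2.478923] = 4.956425
  V(2,1) = exp(-r*dt) * [p*2.478923 + (1-p)*0.000000] = 1.160860
  V(2,2) = exp(-r*dt) * [p*0.000000 + (1-p)*0.000000] = 0.000000
  V(1,0) = exp(-r*dt) * [p*4.956425 + (1-p)*1.160860] = 2.933659
  V(1,1) = exp(-r*dt) * [p*1.160860 + (1-p)*0.000000] = 0.543621
  V(0,0) = exp(-r*dt) * [p*2.933659 + (1-p)*0.543621] = 1.660686


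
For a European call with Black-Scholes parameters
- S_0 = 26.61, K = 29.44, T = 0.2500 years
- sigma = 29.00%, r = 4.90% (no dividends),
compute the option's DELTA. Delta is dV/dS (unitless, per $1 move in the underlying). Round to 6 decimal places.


d1 = -0.5400324750; d2 = -0.6850324750
phi(d1) = 0.3448119544; exp(-qT) = 1.0000000000; exp(-rT) = 0.9878247258
N(d1) = 0.2945873184
Delta = exp(-qT) * N(d1) = 1.0000000000 * 0.2945873184 = 0.294587

Answer: Delta = 0.294587


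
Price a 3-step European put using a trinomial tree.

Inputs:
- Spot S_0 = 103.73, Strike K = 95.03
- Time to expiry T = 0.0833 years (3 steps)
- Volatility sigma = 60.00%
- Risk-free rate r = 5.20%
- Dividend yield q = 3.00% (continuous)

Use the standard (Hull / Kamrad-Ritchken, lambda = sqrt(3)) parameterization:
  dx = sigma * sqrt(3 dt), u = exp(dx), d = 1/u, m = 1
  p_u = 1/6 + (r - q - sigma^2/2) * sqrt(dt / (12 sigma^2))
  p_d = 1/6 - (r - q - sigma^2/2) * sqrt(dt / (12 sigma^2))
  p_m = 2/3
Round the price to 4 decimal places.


dt = T/N = 0.027767; dx = sigma*sqrt(3*dt) = 0.173170
u = exp(dx) = 1.189069; d = 1/u = 0.840994
p_u = 0.154000, p_m = 0.666667, p_d = 0.179334
Discount per step: exp(-r*dt) = 0.998557
Stock lattice S(k, j) with j the centered position index:
  k=0: S(0,+0) = 103.7300
  k=1: S(1,-1) = 87.2363; S(1,+0) = 103.7300; S(1,+1) = 123.3421
  k=2: S(2,-2) = 73.3653; S(2,-1) = 87.2363; S(2,+0) = 103.7300; S(2,+1) = 123.3421; S(2,+2) = 146.6622
  k=3: S(3,-3) = 61.6998; S(3,-2) = 73.3653; S(3,-1) = 87.2363; S(3,+0) = 103.7300; S(3,+1) = 123.3421; S(3,+2) = 146.6622; S(3,+3) = 174.3915
Terminal payoffs V(N, j) = max(K - S_T, 0):
  V(3,-3) = 33.330239; V(3,-2) = 21.664742; V(3,-1) = 7.793665; V(3,+0) = 0.000000; V(3,+1) = 0.000000; V(3,+2) = 0.000000; V(3,+3) = 0.000000
Backward induction: V(k, j) = exp(-r*dt) * [p_u * V(k+1, j+1) + p_m * V(k+1, j) + p_d * V(k+1, j-1)]
  V(2,-2) = exp(-r*dt) * [p_u*7.793665 + p_m*21.664742 + p_d*33.330239] = 21.589425
  V(2,-1) = exp(-r*dt) * [p_u*0.000000 + p_m*7.793665 + p_d*21.664742] = 9.067894
  V(2,+0) = exp(-r*dt) * [p_u*0.000000 + p_m*0.000000 + p_d*7.793665] = 1.395651
  V(2,+1) = exp(-r*dt) * [p_u*0.000000 + p_m*0.000000 + p_d*0.000000] = 0.000000
  V(2,+2) = exp(-r*dt) * [p_u*0.000000 + p_m*0.000000 + p_d*0.000000] = 0.000000
  V(1,-1) = exp(-r*dt) * [p_u*1.395651 + p_m*9.067894 + p_d*21.589425] = 10.117286
  V(1,+0) = exp(-r*dt) * [p_u*0.000000 + p_m*1.395651 + p_d*9.067894] = 2.552925
  V(1,+1) = exp(-r*dt) * [p_u*0.000000 + p_m*0.000000 + p_d*1.395651] = 0.249926
  V(0,+0) = exp(-r*dt) * [p_u*0.249926 + p_m*2.552925 + p_d*10.117286] = 3.549680

Answer: Price = V(0,0) = 3.5497


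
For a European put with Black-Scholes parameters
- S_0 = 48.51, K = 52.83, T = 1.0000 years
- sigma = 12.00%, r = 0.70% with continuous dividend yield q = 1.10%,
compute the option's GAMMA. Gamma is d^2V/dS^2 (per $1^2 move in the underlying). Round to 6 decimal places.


Answer: Gamma = 0.053636

Derivation:
d1 = -0.6842437410; d2 = -0.8042437410
phi(d1) = 0.3156777760; exp(-qT) = 0.9890602788; exp(-rT) = 0.9930244429
Gamma = exp(-qT) * phi(d1) / (S * sigma * sqrt(T)) = 0.9890602788 * 0.3156777760 / (48.5100 * 0.1200 * 1.0000000000) = 0.053636


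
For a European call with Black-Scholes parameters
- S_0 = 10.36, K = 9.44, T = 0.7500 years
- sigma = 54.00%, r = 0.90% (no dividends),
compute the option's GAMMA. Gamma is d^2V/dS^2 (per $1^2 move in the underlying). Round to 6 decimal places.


Answer: Gamma = 0.074510

Derivation:
d1 = 0.4471177040; d2 = -0.0205360141
phi(d1) = 0.3609933818; exp(-qT) = 1.0000000000; exp(-rT) = 0.9932727301
Gamma = exp(-qT) * phi(d1) / (S * sigma * sqrt(T)) = 1.0000000000 * 0.3609933818 / (10.3600 * 0.5400 * 0.8660254038) = 0.074510


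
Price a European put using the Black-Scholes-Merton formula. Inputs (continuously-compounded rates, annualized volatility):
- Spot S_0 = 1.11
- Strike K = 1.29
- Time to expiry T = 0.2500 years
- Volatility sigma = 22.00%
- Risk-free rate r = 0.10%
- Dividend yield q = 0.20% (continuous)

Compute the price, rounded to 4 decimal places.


Answer: Price = 0.1854

Derivation:
d1 = (ln(S/K) + (r - q + 0.5*sigma^2) * T) / (sigma * sqrt(T)) = -1.31347457
d2 = d1 - sigma * sqrt(T) = -1.42347457
exp(-rT) = 0.99975003; exp(-qT) = 0.99950012
P = K * exp(-rT) * N(-d2) - S_0 * exp(-qT) * N(-d1)
N(-d1) = 0.90548846; N(-d2) = 0.92270069
P = 1.2900 * 0.99975003 * 0.92270069 - 1.1100 * 0.99950012 * 0.90548846 = 0.1854


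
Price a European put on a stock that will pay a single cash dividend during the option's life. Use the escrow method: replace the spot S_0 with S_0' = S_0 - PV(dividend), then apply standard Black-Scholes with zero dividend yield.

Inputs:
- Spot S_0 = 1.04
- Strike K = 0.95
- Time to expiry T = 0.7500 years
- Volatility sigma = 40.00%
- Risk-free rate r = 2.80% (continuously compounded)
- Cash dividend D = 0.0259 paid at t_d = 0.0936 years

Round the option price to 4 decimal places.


PV(D) = D * exp(-r * t_d) = 0.0259 * 0.99738263 = 0.02583221
S_0' = S_0 - PV(D) = 1.0400 - 0.02583221 = 1.01416779
d1 = (ln(S_0'/K) + (r + sigma^2/2)*T) / (sigma*sqrt(T)) = 0.42250972
d2 = d1 - sigma*sqrt(T) = 0.07609955
exp(-rT) = 0.97921896
N(-d1) = 0.33632651; N(-d2) = 0.46966995
P = K * exp(-rT) * N(-d2) - S_0' * N(-d1) = 0.9500 * 0.97921896 * 0.46966995 - 1.01416779 * 0.33632651 = 0.0958

Answer: Price = 0.0958


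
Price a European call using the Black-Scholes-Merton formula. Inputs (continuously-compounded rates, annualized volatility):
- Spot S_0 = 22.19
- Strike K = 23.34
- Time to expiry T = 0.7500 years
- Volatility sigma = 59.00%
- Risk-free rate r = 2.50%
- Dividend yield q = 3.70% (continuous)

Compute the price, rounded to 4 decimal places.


Answer: Price = 3.8534

Derivation:
d1 = (ln(S/K) + (r - q + 0.5*sigma^2) * T) / (sigma * sqrt(T)) = 0.13897625
d2 = d1 - sigma * sqrt(T) = -0.37197873
exp(-rT) = 0.98142469; exp(-qT) = 0.97263149
C = S_0 * exp(-qT) * N(d1) - K * exp(-rT) * N(d2)
N(d1) = 0.55526554; N(d2) = 0.35495434
C = 22.1900 * 0.97263149 * 0.55526554 - 23.3400 * 0.98142469 * 0.35495434 = 3.8534


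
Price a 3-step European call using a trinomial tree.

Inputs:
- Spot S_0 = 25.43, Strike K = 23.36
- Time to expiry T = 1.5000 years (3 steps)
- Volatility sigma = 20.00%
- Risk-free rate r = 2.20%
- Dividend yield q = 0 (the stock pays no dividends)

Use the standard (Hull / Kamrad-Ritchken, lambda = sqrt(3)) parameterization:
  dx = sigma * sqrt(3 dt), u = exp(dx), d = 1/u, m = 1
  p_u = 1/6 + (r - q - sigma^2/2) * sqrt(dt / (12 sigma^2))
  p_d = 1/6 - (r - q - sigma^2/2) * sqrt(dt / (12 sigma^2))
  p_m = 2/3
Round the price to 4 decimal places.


Answer: Price = V(0,0) = 4.0640

Derivation:
dt = T/N = 0.500000; dx = sigma*sqrt(3*dt) = 0.244949
u = exp(dx) = 1.277556; d = 1/u = 0.782744
p_u = 0.168708, p_m = 0.666667, p_d = 0.164625
Discount per step: exp(-r*dt) = 0.989060
Stock lattice S(k, j) with j the centered position index:
  k=0: S(0,+0) = 25.4300
  k=1: S(1,-1) = 19.9052; S(1,+0) = 25.4300; S(1,+1) = 32.4883
  k=2: S(2,-2) = 15.5807; S(2,-1) = 19.9052; S(2,+0) = 25.4300; S(2,+1) = 32.4883; S(2,+2) = 41.5056
  k=3: S(3,-3) = 12.1957; S(3,-2) = 15.5807; S(3,-1) = 19.9052; S(3,+0) = 25.4300; S(3,+1) = 32.4883; S(3,+2) = 41.5056; S(3,+3) = 53.0257
Terminal payoffs V(N, j) = max(S_T - K, 0):
  V(3,-3) = 0.000000; V(3,-2) = 0.000000; V(3,-1) = 0.000000; V(3,+0) = 2.070000; V(3,+1) = 9.128252; V(3,+2) = 18.145566; V(3,+3) = 29.665689
Backward induction: V(k, j) = exp(-r*dt) * [p_u * V(k+1, j+1) + p_m * V(k+1, j) + p_d * V(k+1, j-1)]
  V(2,-2) = exp(-r*dt) * [p_u*0.000000 + p_m*0.000000 + p_d*0.000000] = 0.000000
  V(2,-1) = exp(-r*dt) * [p_u*2.070000 + p_m*0.000000 + p_d*0.000000] = 0.345405
  V(2,+0) = exp(-r*dt) * [p_u*9.128252 + p_m*2.070000 + p_d*0.000000] = 2.888064
  V(2,+1) = exp(-r*dt) * [p_u*18.145566 + p_m*9.128252 + p_d*2.070000] = 9.383785
  V(2,+2) = exp(-r*dt) * [p_u*29.665689 + p_m*18.145566 + p_d*9.128252] = 18.401093
  V(1,-1) = exp(-r*dt) * [p_u*2.888064 + p_m*0.345405 + p_d*0.000000] = 0.709660
  V(1,+0) = exp(-r*dt) * [p_u*9.383785 + p_m*2.888064 + p_d*0.345405] = 3.526353
  V(1,+1) = exp(-r*dt) * [p_u*18.401093 + p_m*9.383785 + p_d*2.888064] = 9.728115
  V(0,+0) = exp(-r*dt) * [p_u*9.728115 + p_m*3.526353 + p_d*0.709660] = 4.063990


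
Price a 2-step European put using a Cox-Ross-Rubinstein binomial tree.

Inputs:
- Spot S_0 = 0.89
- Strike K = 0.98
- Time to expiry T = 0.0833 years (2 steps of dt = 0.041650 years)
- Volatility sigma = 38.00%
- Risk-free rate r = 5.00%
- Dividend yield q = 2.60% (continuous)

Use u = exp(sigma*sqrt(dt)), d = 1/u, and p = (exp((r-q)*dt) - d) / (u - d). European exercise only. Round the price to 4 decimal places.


dt = T/N = 0.041650
u = exp(sigma*sqrt(dt)) = 1.080638; d = 1/u = 0.925379
p = (exp((r-q)*dt) - d) / (u - d) = 0.487063
Discount per step: exp(-r*dt) = 0.997920
Stock lattice S(k, i) with i counting down-moves:
  k=0: S(0,0) = 0.8900
  k=1: S(1,0) = 0.9618; S(1,1) = 0.8236
  k=2: S(2,0) = 1.0393; S(2,1) = 0.8900; S(2,2) = 0.7621
Terminal payoffs V(N, i) = max(K - S_T, 0):
  V(2,0) = 0.000000; V(2,1) = 0.090000; V(2,2) = 0.217869
Backward induction: V(k, i) = exp(-r*dt) * [p * V(k+1, i) + (1-p) * V(k+1, i+1)].
  V(1,0) = exp(-r*dt) * [p*0.000000 + (1-p)*0.090000] = 0.046068
  V(1,1) = exp(-r*dt) * [p*0.090000 + (1-p)*0.217869] = 0.155265
  V(0,0) = exp(-r*dt) * [p*0.046068 + (1-p)*0.155265] = 0.101867

Answer: Price = V(0,0) = 0.1019


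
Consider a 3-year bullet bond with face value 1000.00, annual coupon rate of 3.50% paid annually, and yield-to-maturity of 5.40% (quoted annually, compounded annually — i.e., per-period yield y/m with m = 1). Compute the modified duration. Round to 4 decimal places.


Answer: Modified duration = 2.7484

Derivation:
Coupon per period c = face * coupon_rate / m = 35.000000
Periods per year m = 1; per-period yield y/m = 0.054000
Number of cashflows N = 3
Cashflows (t years, CF_t, discount factor 1/(1+y/m)^(m*t), PV):
  t = 1.0000: CF_t = 35.000000, DF = 0.948767, PV = 33.206831
  t = 2.0000: CF_t = 35.000000, DF = 0.900158, PV = 31.505532
  t = 3.0000: CF_t = 1035.000000, DF = 0.854040, PV = 883.931309
Price P = sum_t PV_t = 948.643673
First compute Macaulay numerator sum_t t * PV_t:
  t * PV_t at t = 1.0000: 33.206831
  t * PV_t at t = 2.0000: 63.011065
  t * PV_t at t = 3.0000: 2651.793928
Macaulay duration D = 2748.011824 / 948.643673 = 2.896780
Modified duration = D / (1 + y/m) = 2.896780 / (1 + 0.054000) = 2.748368


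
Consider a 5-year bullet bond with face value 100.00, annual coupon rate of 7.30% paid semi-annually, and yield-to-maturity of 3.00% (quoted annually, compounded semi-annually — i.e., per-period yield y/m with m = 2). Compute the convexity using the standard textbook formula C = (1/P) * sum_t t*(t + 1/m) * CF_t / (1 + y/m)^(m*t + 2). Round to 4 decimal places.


Answer: Convexity = 22.0941

Derivation:
Coupon per period c = face * coupon_rate / m = 3.650000
Periods per year m = 2; per-period yield y/m = 0.015000
Number of cashflows N = 10
Cashflows (t years, CF_t, discount factor 1/(1+y/m)^(m*t), PV):
  t = 0.5000: CF_t = 3.650000, DF = 0.985222, PV = 3.596059
  t = 1.0000: CF_t = 3.650000, DF = 0.970662, PV = 3.542915
  t = 1.5000: CF_t = 3.650000, DF = 0.956317, PV = 3.490557
  t = 2.0000: CF_t = 3.650000, DF = 0.942184, PV = 3.438972
  t = 2.5000: CF_t = 3.650000, DF = 0.928260, PV = 3.388150
  t = 3.0000: CF_t = 3.650000, DF = 0.914542, PV = 3.338079
  t = 3.5000: CF_t = 3.650000, DF = 0.901027, PV = 3.288748
  t = 4.0000: CF_t = 3.650000, DF = 0.887711, PV = 3.240146
  t = 4.5000: CF_t = 3.650000, DF = 0.874592, PV = 3.192262
  t = 5.0000: CF_t = 103.650000, DF = 0.861667, PV = 89.311809
Price P = sum_t PV_t = 119.827697
Convexity numerator sum_t t*(t + 1/m) * CF_t / (1+y/m)^(m*t + 2):
  t = 0.5000: term = 1.745279
  t = 1.0000: term = 5.158459
  t = 1.5000: term = 10.164451
  t = 2.0000: term = 16.690395
  t = 2.5000: term = 24.665608
  t = 3.0000: term = 34.021529
  t = 3.5000: term = 44.691663
  t = 4.0000: term = 56.611537
  t = 4.5000: term = 69.718642
  t = 5.0000: term = 2384.017798
Convexity = (1/P) * sum = 2647.485360 / 119.827697 = 22.094102


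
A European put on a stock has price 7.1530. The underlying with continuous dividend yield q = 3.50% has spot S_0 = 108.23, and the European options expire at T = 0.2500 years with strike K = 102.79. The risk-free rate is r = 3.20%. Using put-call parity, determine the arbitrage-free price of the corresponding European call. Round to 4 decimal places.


Answer: Call price = 12.4692

Derivation:
Put-call parity: C - P = S_0 * exp(-qT) - K * exp(-rT).
S_0 * exp(-qT) = 108.2300 * 0.99128817 = 107.28711862
K * exp(-rT) = 102.7900 * 0.99203191 = 101.97096053
C = P + S*exp(-qT) - K*exp(-rT)
C = 7.1530 + 107.28711862 - 101.97096053 = 12.4692


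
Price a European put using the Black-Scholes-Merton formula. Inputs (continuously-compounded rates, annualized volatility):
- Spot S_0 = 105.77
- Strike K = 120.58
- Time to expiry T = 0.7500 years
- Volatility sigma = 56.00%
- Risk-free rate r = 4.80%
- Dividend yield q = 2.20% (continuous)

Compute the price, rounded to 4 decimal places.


Answer: Price = 27.7928

Derivation:
d1 = (ln(S/K) + (r - q + 0.5*sigma^2) * T) / (sigma * sqrt(T)) = 0.01248209
d2 = d1 - sigma * sqrt(T) = -0.47249214
exp(-rT) = 0.96464029; exp(-qT) = 0.98363538
P = K * exp(-rT) * N(-d2) - S_0 * exp(-qT) * N(-d1)
N(-d1) = 0.49502050; N(-d2) = 0.68171222
P = 120.5800 * 0.96464029 * 0.68171222 - 105.7700 * 0.98363538 * 0.49502050 = 27.7928


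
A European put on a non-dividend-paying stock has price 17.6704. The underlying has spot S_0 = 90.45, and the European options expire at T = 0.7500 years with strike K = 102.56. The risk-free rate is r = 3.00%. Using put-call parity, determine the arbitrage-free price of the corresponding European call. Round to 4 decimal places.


Put-call parity: C - P = S_0 * exp(-qT) - K * exp(-rT).
S_0 * exp(-qT) = 90.4500 * 1.00000000 = 90.45000000
K * exp(-rT) = 102.5600 * 0.97775124 = 100.27816689
C = P + S*exp(-qT) - K*exp(-rT)
C = 17.6704 + 90.45000000 - 100.27816689 = 7.8422

Answer: Call price = 7.8422


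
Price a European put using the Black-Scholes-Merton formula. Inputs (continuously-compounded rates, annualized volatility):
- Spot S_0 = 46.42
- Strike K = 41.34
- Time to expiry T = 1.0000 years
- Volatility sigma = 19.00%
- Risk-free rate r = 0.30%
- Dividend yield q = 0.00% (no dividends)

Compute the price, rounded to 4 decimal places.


Answer: Price = 1.3406

Derivation:
d1 = (ln(S/K) + (r - q + 0.5*sigma^2) * T) / (sigma * sqrt(T)) = 0.72078867
d2 = d1 - sigma * sqrt(T) = 0.53078867
exp(-rT) = 0.99700450; exp(-qT) = 1.00000000
P = K * exp(-rT) * N(-d2) - S_0 * exp(-qT) * N(-d1)
N(-d1) = 0.23551977; N(-d2) = 0.29778262
P = 41.3400 * 0.99700450 * 0.29778262 - 46.4200 * 1.00000000 * 0.23551977 = 1.3406


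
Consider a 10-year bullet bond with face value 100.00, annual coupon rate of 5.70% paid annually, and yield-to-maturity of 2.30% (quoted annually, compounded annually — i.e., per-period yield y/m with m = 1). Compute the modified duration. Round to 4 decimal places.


Coupon per period c = face * coupon_rate / m = 5.700000
Periods per year m = 1; per-period yield y/m = 0.023000
Number of cashflows N = 10
Cashflows (t years, CF_t, discount factor 1/(1+y/m)^(m*t), PV):
  t = 1.0000: CF_t = 5.700000, DF = 0.977517, PV = 5.571848
  t = 2.0000: CF_t = 5.700000, DF = 0.955540, PV = 5.446576
  t = 3.0000: CF_t = 5.700000, DF = 0.934056, PV = 5.324121
  t = 4.0000: CF_t = 5.700000, DF = 0.913056, PV = 5.204420
  t = 5.0000: CF_t = 5.700000, DF = 0.892528, PV = 5.087409
  t = 6.0000: CF_t = 5.700000, DF = 0.872461, PV = 4.973030
  t = 7.0000: CF_t = 5.700000, DF = 0.852846, PV = 4.861222
  t = 8.0000: CF_t = 5.700000, DF = 0.833671, PV = 4.751927
  t = 9.0000: CF_t = 5.700000, DF = 0.814928, PV = 4.645090
  t = 10.0000: CF_t = 105.700000, DF = 0.796606, PV = 84.201272
Price P = sum_t PV_t = 130.066915
First compute Macaulay numerator sum_t t * PV_t:
  t * PV_t at t = 1.0000: 5.571848
  t * PV_t at t = 2.0000: 10.893153
  t * PV_t at t = 3.0000: 15.972364
  t * PV_t at t = 4.0000: 20.817679
  t * PV_t at t = 5.0000: 25.437047
  t * PV_t at t = 6.0000: 29.838178
  t * PV_t at t = 7.0000: 34.028551
  t * PV_t at t = 8.0000: 38.015418
  t * PV_t at t = 9.0000: 41.805812
  t * PV_t at t = 10.0000: 842.012716
Macaulay duration D = 1064.392766 / 130.066915 = 8.183424
Modified duration = D / (1 + y/m) = 8.183424 / (1 + 0.023000) = 7.999437

Answer: Modified duration = 7.9994


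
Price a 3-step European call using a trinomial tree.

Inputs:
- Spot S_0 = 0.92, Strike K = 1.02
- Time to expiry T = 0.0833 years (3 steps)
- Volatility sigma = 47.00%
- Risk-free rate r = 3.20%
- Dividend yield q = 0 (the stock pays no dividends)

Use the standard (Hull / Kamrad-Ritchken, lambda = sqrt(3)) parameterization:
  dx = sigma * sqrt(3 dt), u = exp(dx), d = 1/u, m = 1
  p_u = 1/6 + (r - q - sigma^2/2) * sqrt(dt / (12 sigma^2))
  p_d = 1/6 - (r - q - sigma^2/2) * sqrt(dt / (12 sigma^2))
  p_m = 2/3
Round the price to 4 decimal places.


Answer: Price = V(0,0) = 0.0184

Derivation:
dt = T/N = 0.027767; dx = sigma*sqrt(3*dt) = 0.135650
u = exp(dx) = 1.145281; d = 1/u = 0.873148
p_u = 0.158638, p_m = 0.666667, p_d = 0.174696
Discount per step: exp(-r*dt) = 0.999112
Stock lattice S(k, j) with j the centered position index:
  k=0: S(0,+0) = 0.9200
  k=1: S(1,-1) = 0.8033; S(1,+0) = 0.9200; S(1,+1) = 1.0537
  k=2: S(2,-2) = 0.7014; S(2,-1) = 0.8033; S(2,+0) = 0.9200; S(2,+1) = 1.0537; S(2,+2) = 1.2067
  k=3: S(3,-3) = 0.6124; S(3,-2) = 0.7014; S(3,-1) = 0.8033; S(3,+0) = 0.9200; S(3,+1) = 1.0537; S(3,+2) = 1.2067; S(3,+3) = 1.3821
Terminal payoffs V(N, j) = max(S_T - K, 0):
  V(3,-3) = 0.000000; V(3,-2) = 0.000000; V(3,-1) = 0.000000; V(3,+0) = 0.000000; V(3,+1) = 0.033659; V(3,+2) = 0.186735; V(3,+3) = 0.362051
Backward induction: V(k, j) = exp(-r*dt) * [p_u * V(k+1, j+1) + p_m * V(k+1, j) + p_d * V(k+1, j-1)]
  V(2,-2) = exp(-r*dt) * [p_u*0.000000 + p_m*0.000000 + p_d*0.000000] = 0.000000
  V(2,-1) = exp(-r*dt) * [p_u*0.000000 + p_m*0.000000 + p_d*0.000000] = 0.000000
  V(2,+0) = exp(-r*dt) * [p_u*0.033659 + p_m*0.000000 + p_d*0.000000] = 0.005335
  V(2,+1) = exp(-r*dt) * [p_u*0.186735 + p_m*0.033659 + p_d*0.000000] = 0.052016
  V(2,+2) = exp(-r*dt) * [p_u*0.362051 + p_m*0.186735 + p_d*0.033659] = 0.187638
  V(1,-1) = exp(-r*dt) * [p_u*0.005335 + p_m*0.000000 + p_d*0.000000] = 0.000846
  V(1,+0) = exp(-r*dt) * [p_u*0.052016 + p_m*0.005335 + p_d*0.000000] = 0.011798
  V(1,+1) = exp(-r*dt) * [p_u*0.187638 + p_m*0.052016 + p_d*0.005335] = 0.065318
  V(0,+0) = exp(-r*dt) * [p_u*0.065318 + p_m*0.011798 + p_d*0.000846] = 0.018358


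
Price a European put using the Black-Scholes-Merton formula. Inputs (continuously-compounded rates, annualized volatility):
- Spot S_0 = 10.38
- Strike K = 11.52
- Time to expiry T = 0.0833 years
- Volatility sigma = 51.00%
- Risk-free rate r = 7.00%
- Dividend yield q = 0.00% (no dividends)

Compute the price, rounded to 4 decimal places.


Answer: Price = 1.3145

Derivation:
d1 = (ln(S/K) + (r - q + 0.5*sigma^2) * T) / (sigma * sqrt(T)) = -0.59471918
d2 = d1 - sigma * sqrt(T) = -0.74191405
exp(-rT) = 0.99418597; exp(-qT) = 1.00000000
P = K * exp(-rT) * N(-d2) - S_0 * exp(-qT) * N(-d1)
N(-d1) = 0.72398440; N(-d2) = 0.77093029
P = 11.5200 * 0.99418597 * 0.77093029 - 10.3800 * 1.00000000 * 0.72398440 = 1.3145
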